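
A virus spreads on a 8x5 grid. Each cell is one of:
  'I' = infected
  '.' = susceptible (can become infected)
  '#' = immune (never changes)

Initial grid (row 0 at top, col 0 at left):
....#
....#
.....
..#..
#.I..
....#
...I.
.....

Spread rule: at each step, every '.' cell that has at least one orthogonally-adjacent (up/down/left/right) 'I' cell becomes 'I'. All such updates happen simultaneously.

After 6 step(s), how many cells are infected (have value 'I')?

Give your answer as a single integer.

Answer: 35

Derivation:
Step 0 (initial): 2 infected
Step 1: +7 new -> 9 infected
Step 2: +7 new -> 16 infected
Step 3: +7 new -> 23 infected
Step 4: +6 new -> 29 infected
Step 5: +4 new -> 33 infected
Step 6: +2 new -> 35 infected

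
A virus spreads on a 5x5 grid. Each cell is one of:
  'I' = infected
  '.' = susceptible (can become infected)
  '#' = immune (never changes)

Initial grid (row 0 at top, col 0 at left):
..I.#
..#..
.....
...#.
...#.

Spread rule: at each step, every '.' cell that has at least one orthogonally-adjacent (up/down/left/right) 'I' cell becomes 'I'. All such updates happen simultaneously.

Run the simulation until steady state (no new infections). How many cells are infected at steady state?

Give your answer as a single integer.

Step 0 (initial): 1 infected
Step 1: +2 new -> 3 infected
Step 2: +3 new -> 6 infected
Step 3: +4 new -> 10 infected
Step 4: +4 new -> 14 infected
Step 5: +4 new -> 18 infected
Step 6: +3 new -> 21 infected
Step 7: +0 new -> 21 infected

Answer: 21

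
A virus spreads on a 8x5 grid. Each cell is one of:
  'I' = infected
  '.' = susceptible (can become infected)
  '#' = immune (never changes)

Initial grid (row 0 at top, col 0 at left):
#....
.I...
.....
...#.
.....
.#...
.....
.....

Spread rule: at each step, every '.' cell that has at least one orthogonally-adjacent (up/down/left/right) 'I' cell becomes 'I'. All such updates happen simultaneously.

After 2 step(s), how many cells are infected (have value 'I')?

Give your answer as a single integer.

Step 0 (initial): 1 infected
Step 1: +4 new -> 5 infected
Step 2: +5 new -> 10 infected

Answer: 10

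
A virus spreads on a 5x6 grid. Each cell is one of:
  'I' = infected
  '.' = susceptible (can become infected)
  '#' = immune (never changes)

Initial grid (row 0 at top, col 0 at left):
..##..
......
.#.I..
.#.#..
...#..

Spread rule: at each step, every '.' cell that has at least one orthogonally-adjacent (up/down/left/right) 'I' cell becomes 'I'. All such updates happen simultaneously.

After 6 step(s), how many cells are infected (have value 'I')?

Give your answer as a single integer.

Step 0 (initial): 1 infected
Step 1: +3 new -> 4 infected
Step 2: +5 new -> 9 infected
Step 3: +6 new -> 15 infected
Step 4: +5 new -> 20 infected
Step 5: +3 new -> 23 infected
Step 6: +1 new -> 24 infected

Answer: 24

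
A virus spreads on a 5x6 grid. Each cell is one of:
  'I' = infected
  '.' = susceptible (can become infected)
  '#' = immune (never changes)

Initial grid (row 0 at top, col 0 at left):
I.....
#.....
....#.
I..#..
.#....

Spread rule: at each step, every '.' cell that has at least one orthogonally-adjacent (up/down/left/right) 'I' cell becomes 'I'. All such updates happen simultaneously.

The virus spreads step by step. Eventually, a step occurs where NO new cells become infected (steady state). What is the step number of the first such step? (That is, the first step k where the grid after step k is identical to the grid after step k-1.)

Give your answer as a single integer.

Step 0 (initial): 2 infected
Step 1: +4 new -> 6 infected
Step 2: +4 new -> 10 infected
Step 3: +4 new -> 14 infected
Step 4: +4 new -> 18 infected
Step 5: +3 new -> 21 infected
Step 6: +3 new -> 24 infected
Step 7: +2 new -> 26 infected
Step 8: +0 new -> 26 infected

Answer: 8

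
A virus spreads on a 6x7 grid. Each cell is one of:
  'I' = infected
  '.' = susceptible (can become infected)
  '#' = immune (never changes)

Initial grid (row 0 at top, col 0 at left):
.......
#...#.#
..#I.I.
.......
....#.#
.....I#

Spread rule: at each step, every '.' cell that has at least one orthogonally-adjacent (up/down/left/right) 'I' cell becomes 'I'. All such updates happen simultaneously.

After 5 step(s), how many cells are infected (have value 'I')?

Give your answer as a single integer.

Step 0 (initial): 3 infected
Step 1: +8 new -> 11 infected
Step 2: +8 new -> 19 infected
Step 3: +7 new -> 26 infected
Step 4: +5 new -> 31 infected
Step 5: +4 new -> 35 infected

Answer: 35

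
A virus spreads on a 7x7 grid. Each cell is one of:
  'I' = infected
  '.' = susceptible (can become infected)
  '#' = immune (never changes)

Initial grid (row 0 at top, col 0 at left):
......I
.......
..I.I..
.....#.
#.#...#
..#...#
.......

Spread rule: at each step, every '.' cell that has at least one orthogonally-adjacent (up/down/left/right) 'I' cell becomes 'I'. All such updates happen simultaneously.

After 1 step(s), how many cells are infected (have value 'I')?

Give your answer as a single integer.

Step 0 (initial): 3 infected
Step 1: +9 new -> 12 infected

Answer: 12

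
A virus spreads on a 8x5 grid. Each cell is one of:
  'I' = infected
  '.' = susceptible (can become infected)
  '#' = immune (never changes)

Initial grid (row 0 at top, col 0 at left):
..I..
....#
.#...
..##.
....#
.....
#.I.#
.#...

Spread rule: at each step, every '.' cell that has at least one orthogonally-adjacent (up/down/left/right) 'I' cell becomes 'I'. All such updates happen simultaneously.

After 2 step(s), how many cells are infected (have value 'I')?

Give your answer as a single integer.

Step 0 (initial): 2 infected
Step 1: +7 new -> 9 infected
Step 2: +9 new -> 18 infected

Answer: 18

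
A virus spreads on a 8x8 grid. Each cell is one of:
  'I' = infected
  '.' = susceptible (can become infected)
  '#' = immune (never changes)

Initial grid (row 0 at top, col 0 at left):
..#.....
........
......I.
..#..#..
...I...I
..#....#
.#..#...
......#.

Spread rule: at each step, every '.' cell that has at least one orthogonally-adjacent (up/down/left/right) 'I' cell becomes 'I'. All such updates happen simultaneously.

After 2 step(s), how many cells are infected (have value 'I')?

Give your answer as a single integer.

Answer: 24

Derivation:
Step 0 (initial): 3 infected
Step 1: +10 new -> 13 infected
Step 2: +11 new -> 24 infected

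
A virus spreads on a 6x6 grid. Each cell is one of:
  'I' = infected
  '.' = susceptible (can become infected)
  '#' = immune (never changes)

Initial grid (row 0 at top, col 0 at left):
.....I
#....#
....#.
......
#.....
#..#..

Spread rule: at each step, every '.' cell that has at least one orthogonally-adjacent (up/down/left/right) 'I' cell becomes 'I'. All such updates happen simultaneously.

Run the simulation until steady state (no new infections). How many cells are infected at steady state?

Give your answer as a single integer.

Step 0 (initial): 1 infected
Step 1: +1 new -> 2 infected
Step 2: +2 new -> 4 infected
Step 3: +2 new -> 6 infected
Step 4: +3 new -> 9 infected
Step 5: +4 new -> 13 infected
Step 6: +4 new -> 17 infected
Step 7: +5 new -> 22 infected
Step 8: +6 new -> 28 infected
Step 9: +2 new -> 30 infected
Step 10: +0 new -> 30 infected

Answer: 30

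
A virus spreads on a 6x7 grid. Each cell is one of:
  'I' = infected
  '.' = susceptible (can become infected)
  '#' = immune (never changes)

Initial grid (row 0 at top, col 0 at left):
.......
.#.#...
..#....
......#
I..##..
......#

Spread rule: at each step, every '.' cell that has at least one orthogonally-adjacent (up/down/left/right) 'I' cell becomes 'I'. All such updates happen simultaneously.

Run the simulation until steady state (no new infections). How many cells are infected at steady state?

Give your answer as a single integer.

Answer: 35

Derivation:
Step 0 (initial): 1 infected
Step 1: +3 new -> 4 infected
Step 2: +4 new -> 8 infected
Step 3: +4 new -> 12 infected
Step 4: +3 new -> 15 infected
Step 5: +4 new -> 19 infected
Step 6: +4 new -> 23 infected
Step 7: +5 new -> 28 infected
Step 8: +4 new -> 32 infected
Step 9: +2 new -> 34 infected
Step 10: +1 new -> 35 infected
Step 11: +0 new -> 35 infected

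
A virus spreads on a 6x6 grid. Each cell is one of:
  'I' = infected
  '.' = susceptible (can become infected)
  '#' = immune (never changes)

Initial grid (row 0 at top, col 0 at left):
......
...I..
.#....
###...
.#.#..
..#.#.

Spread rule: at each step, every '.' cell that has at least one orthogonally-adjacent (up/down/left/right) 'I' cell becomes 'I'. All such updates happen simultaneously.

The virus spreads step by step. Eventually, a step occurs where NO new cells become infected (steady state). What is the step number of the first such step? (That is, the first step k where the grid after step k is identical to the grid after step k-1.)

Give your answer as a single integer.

Answer: 7

Derivation:
Step 0 (initial): 1 infected
Step 1: +4 new -> 5 infected
Step 2: +7 new -> 12 infected
Step 3: +5 new -> 17 infected
Step 4: +4 new -> 21 infected
Step 5: +1 new -> 22 infected
Step 6: +1 new -> 23 infected
Step 7: +0 new -> 23 infected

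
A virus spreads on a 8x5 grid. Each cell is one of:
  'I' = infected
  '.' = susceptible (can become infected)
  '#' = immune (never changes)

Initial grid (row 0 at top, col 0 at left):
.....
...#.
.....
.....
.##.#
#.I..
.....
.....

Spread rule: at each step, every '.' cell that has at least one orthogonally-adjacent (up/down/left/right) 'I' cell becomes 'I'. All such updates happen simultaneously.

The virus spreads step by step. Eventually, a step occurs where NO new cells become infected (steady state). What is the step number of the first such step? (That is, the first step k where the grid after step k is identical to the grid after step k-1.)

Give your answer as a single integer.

Answer: 10

Derivation:
Step 0 (initial): 1 infected
Step 1: +3 new -> 4 infected
Step 2: +5 new -> 9 infected
Step 3: +5 new -> 14 infected
Step 4: +5 new -> 19 infected
Step 5: +3 new -> 22 infected
Step 6: +4 new -> 26 infected
Step 7: +5 new -> 31 infected
Step 8: +3 new -> 34 infected
Step 9: +1 new -> 35 infected
Step 10: +0 new -> 35 infected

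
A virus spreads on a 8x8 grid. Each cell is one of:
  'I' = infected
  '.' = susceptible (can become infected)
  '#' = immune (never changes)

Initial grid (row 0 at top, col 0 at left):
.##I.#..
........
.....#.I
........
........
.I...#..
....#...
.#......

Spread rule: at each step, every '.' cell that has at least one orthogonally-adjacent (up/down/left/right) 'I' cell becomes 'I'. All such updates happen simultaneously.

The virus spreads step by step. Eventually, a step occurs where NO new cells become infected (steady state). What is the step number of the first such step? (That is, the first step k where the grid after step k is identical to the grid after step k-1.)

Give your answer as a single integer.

Step 0 (initial): 3 infected
Step 1: +9 new -> 12 infected
Step 2: +13 new -> 25 infected
Step 3: +17 new -> 42 infected
Step 4: +8 new -> 50 infected
Step 5: +4 new -> 54 infected
Step 6: +3 new -> 57 infected
Step 7: +0 new -> 57 infected

Answer: 7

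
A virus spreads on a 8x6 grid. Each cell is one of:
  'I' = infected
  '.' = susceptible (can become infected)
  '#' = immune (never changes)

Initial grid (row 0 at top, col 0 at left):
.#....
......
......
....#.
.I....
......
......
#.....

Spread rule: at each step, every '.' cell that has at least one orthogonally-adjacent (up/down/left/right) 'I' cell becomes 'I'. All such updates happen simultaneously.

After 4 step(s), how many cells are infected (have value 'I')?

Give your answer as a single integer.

Answer: 28

Derivation:
Step 0 (initial): 1 infected
Step 1: +4 new -> 5 infected
Step 2: +7 new -> 12 infected
Step 3: +9 new -> 21 infected
Step 4: +7 new -> 28 infected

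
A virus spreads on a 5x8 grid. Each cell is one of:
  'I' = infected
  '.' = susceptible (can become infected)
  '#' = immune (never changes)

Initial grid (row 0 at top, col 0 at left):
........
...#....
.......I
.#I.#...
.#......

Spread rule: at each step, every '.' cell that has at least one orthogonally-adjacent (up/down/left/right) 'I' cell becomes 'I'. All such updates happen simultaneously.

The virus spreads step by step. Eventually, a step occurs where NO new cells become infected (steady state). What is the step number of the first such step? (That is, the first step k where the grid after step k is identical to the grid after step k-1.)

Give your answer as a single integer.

Step 0 (initial): 2 infected
Step 1: +6 new -> 8 infected
Step 2: +9 new -> 17 infected
Step 3: +9 new -> 26 infected
Step 4: +7 new -> 33 infected
Step 5: +3 new -> 36 infected
Step 6: +0 new -> 36 infected

Answer: 6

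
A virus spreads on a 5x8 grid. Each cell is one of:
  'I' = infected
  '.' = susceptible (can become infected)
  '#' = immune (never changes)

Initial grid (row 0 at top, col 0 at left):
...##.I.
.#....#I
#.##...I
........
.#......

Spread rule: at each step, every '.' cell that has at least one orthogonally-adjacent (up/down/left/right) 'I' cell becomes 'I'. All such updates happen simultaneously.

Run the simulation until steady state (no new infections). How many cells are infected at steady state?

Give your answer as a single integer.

Answer: 32

Derivation:
Step 0 (initial): 3 infected
Step 1: +4 new -> 7 infected
Step 2: +4 new -> 11 infected
Step 3: +4 new -> 15 infected
Step 4: +3 new -> 18 infected
Step 5: +3 new -> 21 infected
Step 6: +3 new -> 24 infected
Step 7: +3 new -> 27 infected
Step 8: +3 new -> 30 infected
Step 9: +2 new -> 32 infected
Step 10: +0 new -> 32 infected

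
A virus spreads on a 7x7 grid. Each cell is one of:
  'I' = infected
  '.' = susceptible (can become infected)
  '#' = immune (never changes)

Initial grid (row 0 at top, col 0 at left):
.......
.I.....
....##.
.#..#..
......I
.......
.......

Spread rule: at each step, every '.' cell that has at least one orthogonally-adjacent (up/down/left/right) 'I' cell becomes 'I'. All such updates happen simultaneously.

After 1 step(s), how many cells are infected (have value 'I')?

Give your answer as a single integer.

Answer: 9

Derivation:
Step 0 (initial): 2 infected
Step 1: +7 new -> 9 infected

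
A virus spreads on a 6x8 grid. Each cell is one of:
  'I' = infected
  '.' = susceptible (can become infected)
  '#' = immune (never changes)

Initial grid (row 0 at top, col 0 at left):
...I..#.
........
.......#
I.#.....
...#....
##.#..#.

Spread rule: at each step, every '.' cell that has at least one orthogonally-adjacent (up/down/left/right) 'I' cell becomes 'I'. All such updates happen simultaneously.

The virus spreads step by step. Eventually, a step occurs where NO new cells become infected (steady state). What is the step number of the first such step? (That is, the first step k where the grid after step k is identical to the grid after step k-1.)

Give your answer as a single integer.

Step 0 (initial): 2 infected
Step 1: +6 new -> 8 infected
Step 2: +8 new -> 16 infected
Step 3: +7 new -> 23 infected
Step 4: +4 new -> 27 infected
Step 5: +4 new -> 31 infected
Step 6: +4 new -> 35 infected
Step 7: +3 new -> 38 infected
Step 8: +1 new -> 39 infected
Step 9: +1 new -> 40 infected
Step 10: +0 new -> 40 infected

Answer: 10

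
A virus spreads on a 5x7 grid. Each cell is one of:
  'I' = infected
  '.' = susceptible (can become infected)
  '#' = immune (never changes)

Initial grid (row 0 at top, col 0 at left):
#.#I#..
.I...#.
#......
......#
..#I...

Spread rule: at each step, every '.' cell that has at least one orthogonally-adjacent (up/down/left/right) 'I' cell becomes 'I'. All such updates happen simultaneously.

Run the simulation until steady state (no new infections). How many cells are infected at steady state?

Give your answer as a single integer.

Step 0 (initial): 3 infected
Step 1: +7 new -> 10 infected
Step 2: +7 new -> 17 infected
Step 3: +5 new -> 22 infected
Step 4: +2 new -> 24 infected
Step 5: +1 new -> 25 infected
Step 6: +1 new -> 26 infected
Step 7: +1 new -> 27 infected
Step 8: +1 new -> 28 infected
Step 9: +0 new -> 28 infected

Answer: 28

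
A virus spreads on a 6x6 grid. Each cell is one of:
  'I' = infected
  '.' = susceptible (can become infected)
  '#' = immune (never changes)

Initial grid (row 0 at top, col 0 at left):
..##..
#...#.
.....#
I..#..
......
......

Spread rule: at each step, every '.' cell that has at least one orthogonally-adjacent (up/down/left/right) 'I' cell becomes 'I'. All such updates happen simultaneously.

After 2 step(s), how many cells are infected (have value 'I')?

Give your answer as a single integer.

Answer: 8

Derivation:
Step 0 (initial): 1 infected
Step 1: +3 new -> 4 infected
Step 2: +4 new -> 8 infected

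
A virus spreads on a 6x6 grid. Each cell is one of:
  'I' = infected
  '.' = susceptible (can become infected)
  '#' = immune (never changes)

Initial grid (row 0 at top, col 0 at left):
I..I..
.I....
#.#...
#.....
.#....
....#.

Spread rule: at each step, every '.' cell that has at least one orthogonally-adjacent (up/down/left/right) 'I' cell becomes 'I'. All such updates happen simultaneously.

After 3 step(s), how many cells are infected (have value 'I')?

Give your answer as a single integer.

Step 0 (initial): 3 infected
Step 1: +7 new -> 10 infected
Step 2: +4 new -> 14 infected
Step 3: +4 new -> 18 infected

Answer: 18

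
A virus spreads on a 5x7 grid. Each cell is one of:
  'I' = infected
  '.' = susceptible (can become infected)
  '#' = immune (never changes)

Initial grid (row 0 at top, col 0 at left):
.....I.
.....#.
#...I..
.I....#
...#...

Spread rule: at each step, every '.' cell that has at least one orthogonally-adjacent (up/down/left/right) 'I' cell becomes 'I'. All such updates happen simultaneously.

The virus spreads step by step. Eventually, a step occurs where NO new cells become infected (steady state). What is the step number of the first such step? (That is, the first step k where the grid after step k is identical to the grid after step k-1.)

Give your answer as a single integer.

Answer: 5

Derivation:
Step 0 (initial): 3 infected
Step 1: +10 new -> 13 infected
Step 2: +11 new -> 24 infected
Step 3: +5 new -> 29 infected
Step 4: +2 new -> 31 infected
Step 5: +0 new -> 31 infected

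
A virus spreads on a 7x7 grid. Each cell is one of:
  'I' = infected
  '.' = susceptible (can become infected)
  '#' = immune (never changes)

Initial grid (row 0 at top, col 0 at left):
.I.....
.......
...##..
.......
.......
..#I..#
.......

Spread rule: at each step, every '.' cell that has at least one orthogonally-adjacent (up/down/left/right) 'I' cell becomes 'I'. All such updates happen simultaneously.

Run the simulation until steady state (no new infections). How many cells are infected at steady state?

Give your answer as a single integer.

Step 0 (initial): 2 infected
Step 1: +6 new -> 8 infected
Step 2: +10 new -> 18 infected
Step 3: +11 new -> 29 infected
Step 4: +9 new -> 38 infected
Step 5: +5 new -> 43 infected
Step 6: +2 new -> 45 infected
Step 7: +0 new -> 45 infected

Answer: 45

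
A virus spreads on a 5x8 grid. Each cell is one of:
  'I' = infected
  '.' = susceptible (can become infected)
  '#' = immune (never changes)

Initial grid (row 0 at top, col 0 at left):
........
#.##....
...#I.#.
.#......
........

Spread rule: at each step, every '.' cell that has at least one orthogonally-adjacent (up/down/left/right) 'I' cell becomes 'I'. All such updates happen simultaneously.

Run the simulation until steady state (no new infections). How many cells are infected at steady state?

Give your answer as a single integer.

Step 0 (initial): 1 infected
Step 1: +3 new -> 4 infected
Step 2: +5 new -> 9 infected
Step 3: +7 new -> 16 infected
Step 4: +7 new -> 23 infected
Step 5: +6 new -> 29 infected
Step 6: +4 new -> 33 infected
Step 7: +1 new -> 34 infected
Step 8: +0 new -> 34 infected

Answer: 34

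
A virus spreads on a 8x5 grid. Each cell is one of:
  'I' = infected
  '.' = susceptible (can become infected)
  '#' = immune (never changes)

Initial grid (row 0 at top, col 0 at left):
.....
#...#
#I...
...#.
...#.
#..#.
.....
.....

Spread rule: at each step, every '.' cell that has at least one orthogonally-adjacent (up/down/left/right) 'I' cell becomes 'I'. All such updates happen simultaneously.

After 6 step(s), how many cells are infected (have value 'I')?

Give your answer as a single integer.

Step 0 (initial): 1 infected
Step 1: +3 new -> 4 infected
Step 2: +6 new -> 10 infected
Step 3: +7 new -> 17 infected
Step 4: +4 new -> 21 infected
Step 5: +5 new -> 26 infected
Step 6: +4 new -> 30 infected

Answer: 30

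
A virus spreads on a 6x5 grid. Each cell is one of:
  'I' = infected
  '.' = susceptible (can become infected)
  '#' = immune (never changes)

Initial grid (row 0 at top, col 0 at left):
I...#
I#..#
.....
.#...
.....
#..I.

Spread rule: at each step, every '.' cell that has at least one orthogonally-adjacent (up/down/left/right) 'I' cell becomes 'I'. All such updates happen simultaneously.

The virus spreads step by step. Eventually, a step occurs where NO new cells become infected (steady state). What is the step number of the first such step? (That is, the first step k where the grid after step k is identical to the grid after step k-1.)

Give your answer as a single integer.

Answer: 5

Derivation:
Step 0 (initial): 3 infected
Step 1: +5 new -> 8 infected
Step 2: +7 new -> 15 infected
Step 3: +8 new -> 23 infected
Step 4: +2 new -> 25 infected
Step 5: +0 new -> 25 infected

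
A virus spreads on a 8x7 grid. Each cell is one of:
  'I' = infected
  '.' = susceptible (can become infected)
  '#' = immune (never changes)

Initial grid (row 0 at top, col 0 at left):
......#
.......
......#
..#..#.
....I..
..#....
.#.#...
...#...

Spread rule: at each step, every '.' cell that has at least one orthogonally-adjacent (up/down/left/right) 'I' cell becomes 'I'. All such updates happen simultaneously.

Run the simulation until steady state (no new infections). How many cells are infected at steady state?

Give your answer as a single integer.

Step 0 (initial): 1 infected
Step 1: +4 new -> 5 infected
Step 2: +7 new -> 12 infected
Step 3: +8 new -> 20 infected
Step 4: +9 new -> 29 infected
Step 5: +8 new -> 37 infected
Step 6: +4 new -> 41 infected
Step 7: +3 new -> 44 infected
Step 8: +2 new -> 46 infected
Step 9: +1 new -> 47 infected
Step 10: +1 new -> 48 infected
Step 11: +0 new -> 48 infected

Answer: 48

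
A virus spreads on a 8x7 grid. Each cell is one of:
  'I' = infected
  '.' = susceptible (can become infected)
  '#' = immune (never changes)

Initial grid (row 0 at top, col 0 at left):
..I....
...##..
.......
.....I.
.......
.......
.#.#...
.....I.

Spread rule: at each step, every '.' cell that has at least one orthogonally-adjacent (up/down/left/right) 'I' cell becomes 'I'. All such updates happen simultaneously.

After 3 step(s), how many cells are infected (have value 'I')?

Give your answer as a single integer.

Answer: 37

Derivation:
Step 0 (initial): 3 infected
Step 1: +10 new -> 13 infected
Step 2: +14 new -> 27 infected
Step 3: +10 new -> 37 infected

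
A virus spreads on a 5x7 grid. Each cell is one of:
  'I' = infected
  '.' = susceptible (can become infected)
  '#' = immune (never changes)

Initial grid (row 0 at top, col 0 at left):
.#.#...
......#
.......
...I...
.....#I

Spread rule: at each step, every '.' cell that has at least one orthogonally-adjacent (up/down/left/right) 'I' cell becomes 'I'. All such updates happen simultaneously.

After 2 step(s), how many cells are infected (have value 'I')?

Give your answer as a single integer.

Step 0 (initial): 2 infected
Step 1: +5 new -> 7 infected
Step 2: +8 new -> 15 infected

Answer: 15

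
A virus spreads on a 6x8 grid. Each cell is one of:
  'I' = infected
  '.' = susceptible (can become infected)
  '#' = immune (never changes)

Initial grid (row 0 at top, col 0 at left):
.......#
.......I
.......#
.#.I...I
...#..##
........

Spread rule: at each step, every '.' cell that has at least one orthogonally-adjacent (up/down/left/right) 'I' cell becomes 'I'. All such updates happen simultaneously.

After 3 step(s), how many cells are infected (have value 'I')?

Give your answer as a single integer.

Answer: 27

Derivation:
Step 0 (initial): 3 infected
Step 1: +5 new -> 8 infected
Step 2: +9 new -> 17 infected
Step 3: +10 new -> 27 infected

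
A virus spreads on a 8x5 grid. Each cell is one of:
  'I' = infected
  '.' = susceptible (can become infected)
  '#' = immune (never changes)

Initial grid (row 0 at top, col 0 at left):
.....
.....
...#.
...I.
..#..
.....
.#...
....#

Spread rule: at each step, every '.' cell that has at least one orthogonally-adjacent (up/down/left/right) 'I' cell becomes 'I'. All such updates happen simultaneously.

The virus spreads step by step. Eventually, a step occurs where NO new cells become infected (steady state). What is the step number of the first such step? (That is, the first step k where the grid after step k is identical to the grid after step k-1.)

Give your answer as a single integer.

Step 0 (initial): 1 infected
Step 1: +3 new -> 4 infected
Step 2: +5 new -> 9 infected
Step 3: +8 new -> 17 infected
Step 4: +10 new -> 27 infected
Step 5: +5 new -> 32 infected
Step 6: +3 new -> 35 infected
Step 7: +1 new -> 36 infected
Step 8: +0 new -> 36 infected

Answer: 8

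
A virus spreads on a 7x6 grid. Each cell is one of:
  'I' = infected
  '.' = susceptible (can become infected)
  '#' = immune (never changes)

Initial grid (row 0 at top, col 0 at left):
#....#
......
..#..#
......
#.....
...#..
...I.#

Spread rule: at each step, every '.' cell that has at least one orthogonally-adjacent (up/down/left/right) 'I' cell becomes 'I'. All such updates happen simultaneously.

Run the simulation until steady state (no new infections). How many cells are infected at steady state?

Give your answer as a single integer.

Answer: 35

Derivation:
Step 0 (initial): 1 infected
Step 1: +2 new -> 3 infected
Step 2: +3 new -> 6 infected
Step 3: +5 new -> 11 infected
Step 4: +6 new -> 17 infected
Step 5: +4 new -> 21 infected
Step 6: +4 new -> 25 infected
Step 7: +5 new -> 30 infected
Step 8: +4 new -> 34 infected
Step 9: +1 new -> 35 infected
Step 10: +0 new -> 35 infected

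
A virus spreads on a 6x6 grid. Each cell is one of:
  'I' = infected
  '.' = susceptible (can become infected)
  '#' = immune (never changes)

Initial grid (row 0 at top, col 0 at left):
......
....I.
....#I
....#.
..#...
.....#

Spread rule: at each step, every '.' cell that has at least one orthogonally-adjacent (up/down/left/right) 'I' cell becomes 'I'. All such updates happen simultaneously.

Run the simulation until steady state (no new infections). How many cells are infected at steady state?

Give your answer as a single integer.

Answer: 32

Derivation:
Step 0 (initial): 2 infected
Step 1: +4 new -> 6 infected
Step 2: +5 new -> 11 infected
Step 3: +5 new -> 16 infected
Step 4: +6 new -> 22 infected
Step 5: +4 new -> 26 infected
Step 6: +3 new -> 29 infected
Step 7: +2 new -> 31 infected
Step 8: +1 new -> 32 infected
Step 9: +0 new -> 32 infected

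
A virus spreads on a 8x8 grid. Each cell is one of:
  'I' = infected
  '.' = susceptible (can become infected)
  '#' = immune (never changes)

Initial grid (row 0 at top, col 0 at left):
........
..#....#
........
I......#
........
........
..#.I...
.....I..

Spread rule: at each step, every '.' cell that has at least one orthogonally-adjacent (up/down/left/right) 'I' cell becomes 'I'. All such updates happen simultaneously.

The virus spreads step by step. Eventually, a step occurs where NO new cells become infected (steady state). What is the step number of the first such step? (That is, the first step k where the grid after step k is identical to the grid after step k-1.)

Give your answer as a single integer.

Step 0 (initial): 3 infected
Step 1: +8 new -> 11 infected
Step 2: +11 new -> 22 infected
Step 3: +14 new -> 36 infected
Step 4: +9 new -> 45 infected
Step 5: +6 new -> 51 infected
Step 6: +4 new -> 55 infected
Step 7: +3 new -> 58 infected
Step 8: +1 new -> 59 infected
Step 9: +1 new -> 60 infected
Step 10: +0 new -> 60 infected

Answer: 10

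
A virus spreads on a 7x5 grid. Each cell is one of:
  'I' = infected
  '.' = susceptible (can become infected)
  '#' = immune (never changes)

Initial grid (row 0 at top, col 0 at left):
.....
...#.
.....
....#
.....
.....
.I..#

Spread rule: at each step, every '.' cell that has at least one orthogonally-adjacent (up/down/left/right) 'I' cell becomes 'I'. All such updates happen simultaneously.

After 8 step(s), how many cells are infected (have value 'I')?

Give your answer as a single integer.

Answer: 31

Derivation:
Step 0 (initial): 1 infected
Step 1: +3 new -> 4 infected
Step 2: +4 new -> 8 infected
Step 3: +4 new -> 12 infected
Step 4: +5 new -> 17 infected
Step 5: +5 new -> 22 infected
Step 6: +4 new -> 26 infected
Step 7: +3 new -> 29 infected
Step 8: +2 new -> 31 infected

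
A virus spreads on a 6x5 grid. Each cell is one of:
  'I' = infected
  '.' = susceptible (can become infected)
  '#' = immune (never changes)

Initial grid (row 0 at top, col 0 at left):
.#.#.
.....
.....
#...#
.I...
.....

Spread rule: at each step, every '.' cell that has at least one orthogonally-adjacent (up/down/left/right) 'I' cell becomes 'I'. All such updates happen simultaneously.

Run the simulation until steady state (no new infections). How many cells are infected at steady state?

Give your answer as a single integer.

Step 0 (initial): 1 infected
Step 1: +4 new -> 5 infected
Step 2: +5 new -> 10 infected
Step 3: +6 new -> 16 infected
Step 4: +4 new -> 20 infected
Step 5: +4 new -> 24 infected
Step 6: +1 new -> 25 infected
Step 7: +1 new -> 26 infected
Step 8: +0 new -> 26 infected

Answer: 26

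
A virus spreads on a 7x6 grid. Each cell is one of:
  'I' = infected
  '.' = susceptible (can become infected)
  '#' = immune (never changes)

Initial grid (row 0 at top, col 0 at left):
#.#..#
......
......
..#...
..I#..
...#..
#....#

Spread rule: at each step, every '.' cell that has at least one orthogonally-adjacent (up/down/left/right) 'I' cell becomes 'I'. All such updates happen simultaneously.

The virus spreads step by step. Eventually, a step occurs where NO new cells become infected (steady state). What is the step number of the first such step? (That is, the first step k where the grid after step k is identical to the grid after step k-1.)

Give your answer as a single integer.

Step 0 (initial): 1 infected
Step 1: +2 new -> 3 infected
Step 2: +4 new -> 7 infected
Step 3: +5 new -> 12 infected
Step 4: +4 new -> 16 infected
Step 5: +5 new -> 21 infected
Step 6: +5 new -> 26 infected
Step 7: +5 new -> 31 infected
Step 8: +3 new -> 34 infected
Step 9: +0 new -> 34 infected

Answer: 9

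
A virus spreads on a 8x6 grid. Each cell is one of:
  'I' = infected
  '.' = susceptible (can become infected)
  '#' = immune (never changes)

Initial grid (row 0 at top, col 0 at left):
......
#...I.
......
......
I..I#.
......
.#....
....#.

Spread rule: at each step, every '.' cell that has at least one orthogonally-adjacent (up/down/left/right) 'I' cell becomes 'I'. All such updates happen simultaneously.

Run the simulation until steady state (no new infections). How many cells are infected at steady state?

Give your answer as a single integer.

Answer: 44

Derivation:
Step 0 (initial): 3 infected
Step 1: +10 new -> 13 infected
Step 2: +14 new -> 27 infected
Step 3: +10 new -> 37 infected
Step 4: +5 new -> 42 infected
Step 5: +2 new -> 44 infected
Step 6: +0 new -> 44 infected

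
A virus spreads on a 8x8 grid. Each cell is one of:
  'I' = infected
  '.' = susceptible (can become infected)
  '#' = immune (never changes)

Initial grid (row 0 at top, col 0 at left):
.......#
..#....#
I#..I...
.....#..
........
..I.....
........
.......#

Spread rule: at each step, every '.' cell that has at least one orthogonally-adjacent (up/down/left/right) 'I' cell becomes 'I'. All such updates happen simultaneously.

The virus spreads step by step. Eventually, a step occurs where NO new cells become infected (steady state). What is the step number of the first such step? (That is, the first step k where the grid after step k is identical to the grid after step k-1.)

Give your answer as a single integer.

Answer: 7

Derivation:
Step 0 (initial): 3 infected
Step 1: +10 new -> 13 infected
Step 2: +19 new -> 32 infected
Step 3: +12 new -> 44 infected
Step 4: +8 new -> 52 infected
Step 5: +4 new -> 56 infected
Step 6: +2 new -> 58 infected
Step 7: +0 new -> 58 infected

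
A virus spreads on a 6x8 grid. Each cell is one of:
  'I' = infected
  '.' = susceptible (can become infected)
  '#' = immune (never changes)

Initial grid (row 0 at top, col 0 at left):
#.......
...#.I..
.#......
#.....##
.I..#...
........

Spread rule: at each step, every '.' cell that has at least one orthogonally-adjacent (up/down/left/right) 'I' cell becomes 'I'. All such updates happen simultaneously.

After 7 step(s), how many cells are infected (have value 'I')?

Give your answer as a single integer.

Step 0 (initial): 2 infected
Step 1: +8 new -> 10 infected
Step 2: +10 new -> 20 infected
Step 3: +9 new -> 29 infected
Step 4: +5 new -> 34 infected
Step 5: +4 new -> 38 infected
Step 6: +2 new -> 40 infected
Step 7: +1 new -> 41 infected

Answer: 41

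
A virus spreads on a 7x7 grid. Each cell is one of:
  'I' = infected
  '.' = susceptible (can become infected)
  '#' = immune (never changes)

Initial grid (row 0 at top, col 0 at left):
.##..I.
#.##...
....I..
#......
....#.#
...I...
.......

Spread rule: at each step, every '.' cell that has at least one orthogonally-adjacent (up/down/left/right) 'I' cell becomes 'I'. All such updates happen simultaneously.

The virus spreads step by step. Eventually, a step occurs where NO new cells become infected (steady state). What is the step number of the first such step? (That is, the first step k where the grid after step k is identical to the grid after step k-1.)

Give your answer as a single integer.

Step 0 (initial): 3 infected
Step 1: +11 new -> 14 infected
Step 2: +11 new -> 25 infected
Step 3: +9 new -> 34 infected
Step 4: +6 new -> 40 infected
Step 5: +0 new -> 40 infected

Answer: 5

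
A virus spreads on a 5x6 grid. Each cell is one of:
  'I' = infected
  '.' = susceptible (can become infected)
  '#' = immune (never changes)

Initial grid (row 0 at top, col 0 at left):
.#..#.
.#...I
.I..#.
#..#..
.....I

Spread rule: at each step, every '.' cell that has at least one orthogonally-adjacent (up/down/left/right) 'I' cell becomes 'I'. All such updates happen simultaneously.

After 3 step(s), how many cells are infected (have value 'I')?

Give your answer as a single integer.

Answer: 24

Derivation:
Step 0 (initial): 3 infected
Step 1: +8 new -> 11 infected
Step 2: +8 new -> 19 infected
Step 3: +5 new -> 24 infected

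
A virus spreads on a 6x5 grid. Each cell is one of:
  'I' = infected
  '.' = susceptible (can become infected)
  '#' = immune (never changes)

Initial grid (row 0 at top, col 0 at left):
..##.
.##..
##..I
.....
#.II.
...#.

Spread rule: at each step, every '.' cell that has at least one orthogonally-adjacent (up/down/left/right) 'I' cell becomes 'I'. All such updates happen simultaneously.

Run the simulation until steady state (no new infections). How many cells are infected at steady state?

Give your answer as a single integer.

Step 0 (initial): 3 infected
Step 1: +8 new -> 11 infected
Step 2: +6 new -> 17 infected
Step 3: +2 new -> 19 infected
Step 4: +0 new -> 19 infected

Answer: 19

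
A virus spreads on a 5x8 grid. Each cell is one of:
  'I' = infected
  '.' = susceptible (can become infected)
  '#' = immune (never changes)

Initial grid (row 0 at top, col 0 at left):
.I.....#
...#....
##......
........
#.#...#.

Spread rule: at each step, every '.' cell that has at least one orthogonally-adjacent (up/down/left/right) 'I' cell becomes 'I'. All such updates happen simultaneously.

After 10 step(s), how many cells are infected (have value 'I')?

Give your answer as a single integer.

Answer: 33

Derivation:
Step 0 (initial): 1 infected
Step 1: +3 new -> 4 infected
Step 2: +3 new -> 7 infected
Step 3: +2 new -> 9 infected
Step 4: +4 new -> 13 infected
Step 5: +5 new -> 18 infected
Step 6: +6 new -> 24 infected
Step 7: +4 new -> 28 infected
Step 8: +3 new -> 31 infected
Step 9: +1 new -> 32 infected
Step 10: +1 new -> 33 infected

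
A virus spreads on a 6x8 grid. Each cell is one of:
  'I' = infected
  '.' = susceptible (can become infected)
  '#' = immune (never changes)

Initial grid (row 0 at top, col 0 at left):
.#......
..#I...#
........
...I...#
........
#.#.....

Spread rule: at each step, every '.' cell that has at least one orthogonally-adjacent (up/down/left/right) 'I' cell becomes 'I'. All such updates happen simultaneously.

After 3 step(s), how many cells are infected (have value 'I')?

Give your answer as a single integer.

Answer: 27

Derivation:
Step 0 (initial): 2 infected
Step 1: +6 new -> 8 infected
Step 2: +10 new -> 18 infected
Step 3: +9 new -> 27 infected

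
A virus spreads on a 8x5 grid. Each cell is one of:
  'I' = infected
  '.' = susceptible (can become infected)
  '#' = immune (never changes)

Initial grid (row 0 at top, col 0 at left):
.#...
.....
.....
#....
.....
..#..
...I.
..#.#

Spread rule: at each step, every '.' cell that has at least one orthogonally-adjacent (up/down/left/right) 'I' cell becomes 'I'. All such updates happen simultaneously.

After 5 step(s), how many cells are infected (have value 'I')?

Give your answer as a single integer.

Step 0 (initial): 1 infected
Step 1: +4 new -> 5 infected
Step 2: +3 new -> 8 infected
Step 3: +6 new -> 14 infected
Step 4: +6 new -> 20 infected
Step 5: +5 new -> 25 infected

Answer: 25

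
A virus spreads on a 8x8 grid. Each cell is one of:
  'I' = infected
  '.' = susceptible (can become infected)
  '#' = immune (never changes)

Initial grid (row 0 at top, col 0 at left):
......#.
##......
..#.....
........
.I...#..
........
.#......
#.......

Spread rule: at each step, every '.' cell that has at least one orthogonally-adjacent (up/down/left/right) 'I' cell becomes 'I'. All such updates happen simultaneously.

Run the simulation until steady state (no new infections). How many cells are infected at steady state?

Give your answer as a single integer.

Answer: 57

Derivation:
Step 0 (initial): 1 infected
Step 1: +4 new -> 5 infected
Step 2: +6 new -> 11 infected
Step 3: +6 new -> 17 infected
Step 4: +5 new -> 22 infected
Step 5: +7 new -> 29 infected
Step 6: +8 new -> 37 infected
Step 7: +9 new -> 46 infected
Step 8: +7 new -> 53 infected
Step 9: +3 new -> 56 infected
Step 10: +1 new -> 57 infected
Step 11: +0 new -> 57 infected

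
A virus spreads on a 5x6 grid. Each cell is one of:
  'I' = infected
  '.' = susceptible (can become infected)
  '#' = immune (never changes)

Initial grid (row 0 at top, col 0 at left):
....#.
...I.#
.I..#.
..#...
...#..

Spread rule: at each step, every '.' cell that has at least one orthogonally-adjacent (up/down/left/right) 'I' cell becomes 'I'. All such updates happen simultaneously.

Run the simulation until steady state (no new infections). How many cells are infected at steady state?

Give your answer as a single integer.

Step 0 (initial): 2 infected
Step 1: +8 new -> 10 infected
Step 2: +6 new -> 16 infected
Step 3: +4 new -> 20 infected
Step 4: +2 new -> 22 infected
Step 5: +2 new -> 24 infected
Step 6: +0 new -> 24 infected

Answer: 24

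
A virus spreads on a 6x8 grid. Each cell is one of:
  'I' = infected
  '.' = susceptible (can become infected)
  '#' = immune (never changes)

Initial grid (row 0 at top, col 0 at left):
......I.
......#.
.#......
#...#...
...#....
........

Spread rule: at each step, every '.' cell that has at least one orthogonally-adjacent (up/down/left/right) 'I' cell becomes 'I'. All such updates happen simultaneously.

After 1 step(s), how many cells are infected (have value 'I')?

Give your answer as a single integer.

Answer: 3

Derivation:
Step 0 (initial): 1 infected
Step 1: +2 new -> 3 infected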